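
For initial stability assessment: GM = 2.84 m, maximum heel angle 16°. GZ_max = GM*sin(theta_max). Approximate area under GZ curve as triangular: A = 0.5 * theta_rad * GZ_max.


Formula: GZ_max = GM * sin(theta); Area = 0.5 * theta_rad * GZ_max
Step 1 — GZ_max = 2.84 * sin(16°) = 2.84 * 0.275637 = 0.782809 m
Step 2 — theta_rad = 16 * pi/180 = 0.279253 rad
Step 3 — Area = 0.5 * 0.279253 * 0.782809 ≈ 0.10930 m·rad (5 s.f.)

0.10930 m·rad


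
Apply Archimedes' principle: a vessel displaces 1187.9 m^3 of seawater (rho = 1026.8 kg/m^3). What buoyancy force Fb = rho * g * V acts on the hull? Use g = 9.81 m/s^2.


Formula: Fb = rho * g * V
Substituting: Fb = 1026.8 * 9.81 * 1187.9
Intermediate: 1026.8 * 9.81 = 10072.908
Result: Fb = 10072.908 * 1187.9 ≈ 11966000 N (5 s.f.)

11966000 N


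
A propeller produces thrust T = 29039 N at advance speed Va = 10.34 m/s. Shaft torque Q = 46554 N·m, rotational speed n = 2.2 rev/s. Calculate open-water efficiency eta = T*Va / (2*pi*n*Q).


Formula: eta = T * Va / (2 * pi * n * Q)
Step 1 — numerator = T * Va = 29039 * 10.34 = 300263.26
Step 2 — 2 * pi * n = 2 * pi * 2.2 = 13.823008
Step 3 — denominator = 13.823008 * 46554 = 643516.31
Step 4 — eta = 300263.26 / 643516.31 ≈ 0.46660 (5 s.f.)

0.46660


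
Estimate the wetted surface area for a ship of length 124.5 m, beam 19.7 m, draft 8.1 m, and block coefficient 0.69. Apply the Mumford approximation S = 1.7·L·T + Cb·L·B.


Formula: S = 1.7*L*T + V/T with V = Cb*L*B*T, i.e. S = L * (1.7*T + Cb*B)
Step 1 — 1.7*T = 1.7 * 8.1 = 13.77 m
Step 2 — Cb*B = 0.69 * 19.7 = 13.593 m
Step 3 — 1.7*T + Cb*B = 13.77 + 13.593 = 27.363 m
Step 4 — S = 124.5 * 27.363 ≈ 3406.7 m^2 (5 s.f.)

3406.7 m^2


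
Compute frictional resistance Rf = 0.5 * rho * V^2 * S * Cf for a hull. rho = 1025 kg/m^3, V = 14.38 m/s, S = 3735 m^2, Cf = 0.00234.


Formula: Rf = 0.5 * rho * V^2 * S * Cf
Step 1 — V^2 = 14.38^2 = 206.7844
Step 2 — 0.5 * rho * V^2 = 0.5 * 1025 * 206.7844 = 105977.005
Step 3 — Rf = 105977.005 * 3735 * 0.00234 ≈ 926230 N (5 s.f.)

926230 N


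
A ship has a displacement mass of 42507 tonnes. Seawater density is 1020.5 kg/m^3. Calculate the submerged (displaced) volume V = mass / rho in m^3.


Formula: V = mass / rho
Step 1 — convert tonnes to kg: 42507 t * 1000 = 42507000 kg
Step 2 — V = 42507000 / 1020.5 ≈ 41653 m^3 (5 s.f.)

41653 m^3


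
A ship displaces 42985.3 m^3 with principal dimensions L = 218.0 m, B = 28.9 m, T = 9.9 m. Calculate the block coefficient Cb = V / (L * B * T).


Formula: Cb = V / (L * B * T)
Step 1 — L * B * T = 218.0 * 28.9 * 9.9 = 62371.98 m^3
Step 2 — Cb = 42985.3 / 62371.98 ≈ 0.68918 (5 s.f.)

0.68918


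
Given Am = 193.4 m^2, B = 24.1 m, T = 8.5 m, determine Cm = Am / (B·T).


Formula: Cm = Am / (B * T)
Step 1 — B * T = 24.1 * 8.5 = 204.85 m^2
Step 2 — Cm = 193.4 / 204.85 ≈ 0.94411 (5 s.f.)

0.94411


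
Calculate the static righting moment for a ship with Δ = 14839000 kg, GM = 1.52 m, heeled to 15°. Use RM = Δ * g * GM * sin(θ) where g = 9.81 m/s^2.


Formula: GZ = GM * sin(theta); RM = disp * g * GZ
Step 1 — GZ = 1.52 * sin(15°) = 1.52 * 0.258819 = 0.393405 m
Step 2 — RM = 14839000 * 9.81 * 0.393405 ≈ 57268000 N·m (5 s.f.)

57268000 N·m


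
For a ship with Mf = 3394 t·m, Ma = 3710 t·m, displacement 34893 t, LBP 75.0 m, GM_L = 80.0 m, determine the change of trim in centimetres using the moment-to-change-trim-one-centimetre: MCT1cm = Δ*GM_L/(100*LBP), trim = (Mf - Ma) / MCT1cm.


Formula: net trimming moment = Mf - Ma; MCT1cm = Δ*GM_L/(100*LBP); trim = net moment / MCT1cm
Step 1 — net trimming moment = 3394 - 3710 = -316 t·m
Step 2 — MCT1cm = 34893 * 80.0 / (100 * 75.0) = 372.192 t·m/cm
Step 3 — trim = -316 / 372.192 ≈ -0.84902 cm (5 s.f.)

-0.84902 cm


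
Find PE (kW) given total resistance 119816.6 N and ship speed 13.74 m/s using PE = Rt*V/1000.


Formula: PE = Rt * V / 1000 (kW)
Step 1 — PE (W) = 119816.6 * 13.74 = 1646280.084 W
Step 2 — PE (kW) = 1646280.084 / 1000 ≈ 1646.3 kW (5 s.f.)

1646.3 kW


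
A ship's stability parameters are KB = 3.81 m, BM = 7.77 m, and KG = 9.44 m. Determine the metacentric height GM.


Formula: GM = KB + BM - KG
Step 1 — KM = KB + BM = 3.81 + 7.77 = 11.58 m
Step 2 — GM = KM - KG = 11.58 - 9.44 = 2.14 m

2.14 m


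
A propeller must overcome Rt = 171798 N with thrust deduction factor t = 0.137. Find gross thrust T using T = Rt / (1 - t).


Formula: T = Rt / (1 - t)
Step 1 — (1 - t) = 1 - 0.137 = 0.863
Step 2 — T = 171798 / 0.863 ≈ 199070 N (5 s.f.)

199070 N


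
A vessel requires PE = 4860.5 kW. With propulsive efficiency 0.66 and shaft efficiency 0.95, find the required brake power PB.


Formula: PB = PE / (eta_D * eta_S)
Step 1 — combined efficiency = eta_D * eta_S = 0.66 * 0.95 = 0.627
Step 2 — PB = 4860.5 / 0.627 ≈ 7752.0 kW (5 s.f.)

7752.0 kW


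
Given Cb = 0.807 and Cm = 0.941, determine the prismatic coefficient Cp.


Formula: Cp = Cb / Cm
Substituting: Cp = 0.807 / 0.941
Result: Cp ≈ 0.85760 (5 s.f.)

0.85760


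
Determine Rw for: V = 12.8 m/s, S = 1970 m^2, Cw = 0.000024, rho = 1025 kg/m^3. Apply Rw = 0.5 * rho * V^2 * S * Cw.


Formula: Rw = 0.5 * rho * V^2 * S * Cw
Step 1 — V^2 = 12.8^2 = 163.84
Step 2 — 0.5 * rho * V^2 = 0.5 * 1025 * 163.84 = 83968.0
Step 3 — Rw = 83968.0 * 1970 * 0.000024 ≈ 3970.0 N (5 s.f.)

3970.0 N


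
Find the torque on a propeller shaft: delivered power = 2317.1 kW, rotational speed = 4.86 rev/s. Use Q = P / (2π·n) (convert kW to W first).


Formula: Q = P_W / (2 * pi * n)
Step 1 — P_W = 2317.1 kW * 1000 = 2317100.0 W
Step 2 — 2 * pi * n = 2 * pi * 4.86 = 30.536281
Step 3 — Q = 2317100.0 / 30.536281 ≈ 75880 N·m (5 s.f.)

75880 N·m


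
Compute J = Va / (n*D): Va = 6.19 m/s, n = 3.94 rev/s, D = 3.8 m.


Formula: J = Va / (n * D)
Step 1 — n * D = 3.94 * 3.8 = 14.972
Step 2 — J = 6.19 / 14.972 ≈ 0.41344 (5 s.f.)

0.41344


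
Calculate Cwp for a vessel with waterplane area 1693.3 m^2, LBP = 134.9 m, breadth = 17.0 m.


Formula: Cwp = Aw / (L * B)
Step 1 — L * B = 134.9 * 17.0 = 2293.3 m^2
Step 2 — Cwp = 1693.3 / 2293.3 ≈ 0.73837 (5 s.f.)

0.73837


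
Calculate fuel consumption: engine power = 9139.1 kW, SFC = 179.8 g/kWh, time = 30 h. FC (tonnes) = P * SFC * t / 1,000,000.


Formula: FC (tonnes) = P * SFC * t / 1,000,000
Step 1 — P * SFC * t = 9139.1 * 179.8 * 30 = 49296305.4 g
Step 2 — FC (tonnes) = 49296305.4 / 1,000,000 ≈ 49.296 tonnes (5 s.f.)

49.296 tonnes


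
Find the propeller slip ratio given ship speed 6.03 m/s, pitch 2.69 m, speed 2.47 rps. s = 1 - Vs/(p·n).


Formula: s = 1 - Vs / (p * n)
Step 1 — p * n = 2.69 * 2.47 = 6.6443
Step 2 — Vs / (p*n) = 6.03 / 6.6443 = 0.907545 (6 d.p.)
Step 3 — s = 1 - 0.907545 = 0.092455

0.092455


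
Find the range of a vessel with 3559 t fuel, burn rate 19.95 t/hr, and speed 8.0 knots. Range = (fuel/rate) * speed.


Formula: endurance = fuel / rate; range = endurance * speed
Step 1 — endurance = 3559 / 19.95 = 178.396 hours
Step 2 — range = 178.396 * 8.0 ≈ 1427.2 nautical miles (5 s.f.)

1427.2 NM


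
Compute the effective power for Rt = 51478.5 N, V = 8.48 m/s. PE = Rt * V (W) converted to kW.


Formula: PE = Rt * V / 1000 (kW)
Step 1 — PE (W) = 51478.5 * 8.48 = 436537.68 W
Step 2 — PE (kW) = 436537.68 / 1000 ≈ 436.54 kW (5 s.f.)

436.54 kW


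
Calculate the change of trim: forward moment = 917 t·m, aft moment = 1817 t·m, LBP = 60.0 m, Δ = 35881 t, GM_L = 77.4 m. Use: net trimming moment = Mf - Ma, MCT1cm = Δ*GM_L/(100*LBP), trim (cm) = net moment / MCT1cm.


Formula: net trimming moment = Mf - Ma; MCT1cm = Δ*GM_L/(100*LBP); trim = net moment / MCT1cm
Step 1 — net trimming moment = 917 - 1817 = -900 t·m
Step 2 — MCT1cm = 35881 * 77.4 / (100 * 60.0) = 462.8649 t·m/cm
Step 3 — trim = -900 / 462.8649 ≈ -1.9444 cm (5 s.f.)

-1.9444 cm


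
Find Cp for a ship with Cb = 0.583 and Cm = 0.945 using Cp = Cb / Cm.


Formula: Cp = Cb / Cm
Substituting: Cp = 0.583 / 0.945
Result: Cp ≈ 0.61693 (5 s.f.)

0.61693


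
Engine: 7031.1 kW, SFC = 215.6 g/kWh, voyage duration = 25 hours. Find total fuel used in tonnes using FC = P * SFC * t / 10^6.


Formula: FC (tonnes) = P * SFC * t / 1,000,000
Step 1 — P * SFC * t = 7031.1 * 215.6 * 25 = 37897629.0 g
Step 2 — FC (tonnes) = 37897629.0 / 1,000,000 ≈ 37.898 tonnes (5 s.f.)

37.898 tonnes


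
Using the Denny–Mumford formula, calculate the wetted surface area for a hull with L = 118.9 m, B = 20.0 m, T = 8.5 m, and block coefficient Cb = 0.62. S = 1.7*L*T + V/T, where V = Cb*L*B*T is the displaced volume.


Formula: S = 1.7*L*T + V/T with V = Cb*L*B*T, i.e. S = L * (1.7*T + Cb*B)
Step 1 — 1.7*T = 1.7 * 8.5 = 14.45 m
Step 2 — Cb*B = 0.62 * 20.0 = 12.4 m
Step 3 — 1.7*T + Cb*B = 14.45 + 12.4 = 26.85 m
Step 4 — S = 118.9 * 26.85 ≈ 3192.5 m^2 (5 s.f.)

3192.5 m^2


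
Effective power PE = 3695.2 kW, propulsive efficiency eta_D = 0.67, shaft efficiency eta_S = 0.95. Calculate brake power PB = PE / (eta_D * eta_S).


Formula: PB = PE / (eta_D * eta_S)
Step 1 — combined efficiency = eta_D * eta_S = 0.67 * 0.95 = 0.6365
Step 2 — PB = 3695.2 / 0.6365 ≈ 5805.5 kW (5 s.f.)

5805.5 kW


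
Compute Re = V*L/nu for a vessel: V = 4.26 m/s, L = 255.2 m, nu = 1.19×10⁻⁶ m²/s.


Formula: Re = V * L / nu
Step 1 — V * L = 4.26 * 255.2 = 1087.152 m^2/s
Step 2 — Re = 1087.152 / 1.19e-6 = 9.14e+08

9.14e+08


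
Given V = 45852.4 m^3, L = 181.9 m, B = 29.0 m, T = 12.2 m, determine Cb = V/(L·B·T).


Formula: Cb = V / (L * B * T)
Step 1 — L * B * T = 181.9 * 29.0 * 12.2 = 64356.22 m^3
Step 2 — Cb = 45852.4 / 64356.22 ≈ 0.71248 (5 s.f.)

0.71248


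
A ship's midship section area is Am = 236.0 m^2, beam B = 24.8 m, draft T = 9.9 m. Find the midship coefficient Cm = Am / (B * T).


Formula: Cm = Am / (B * T)
Step 1 — B * T = 24.8 * 9.9 = 245.52 m^2
Step 2 — Cm = 236.0 / 245.52 ≈ 0.96123 (5 s.f.)

0.96123


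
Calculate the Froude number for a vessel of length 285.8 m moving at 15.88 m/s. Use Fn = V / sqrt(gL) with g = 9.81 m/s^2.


Formula: Fn = V / sqrt(g * L)
Step 1 — g * L = 9.81 * 285.8 = 2803.698
Step 2 — sqrt(g * L) = sqrt(2803.698) = 52.949958
Step 3 — Fn = 15.88 / 52.949958 ≈ 0.29991 (5 s.f.)

0.29991


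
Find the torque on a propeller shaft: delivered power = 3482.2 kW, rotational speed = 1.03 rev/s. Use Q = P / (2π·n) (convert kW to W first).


Formula: Q = P_W / (2 * pi * n)
Step 1 — P_W = 3482.2 kW * 1000 = 3482200.0 W
Step 2 — 2 * pi * n = 2 * pi * 1.03 = 6.471681
Step 3 — Q = 3482200.0 / 6.471681 ≈ 538070 N·m (5 s.f.)

538070 N·m


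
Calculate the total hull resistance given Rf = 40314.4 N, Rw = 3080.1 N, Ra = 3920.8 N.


Formula: Rt = Rf + Rw + Ra
Substituting: Rt = 40314.4 + 3080.1 + 3920.8
Result: Rt = 47315.3 N

47315.3 N


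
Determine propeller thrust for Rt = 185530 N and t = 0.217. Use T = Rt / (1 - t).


Formula: T = Rt / (1 - t)
Step 1 — (1 - t) = 1 - 0.217 = 0.783
Step 2 — T = 185530 / 0.783 ≈ 236950 N (5 s.f.)

236950 N


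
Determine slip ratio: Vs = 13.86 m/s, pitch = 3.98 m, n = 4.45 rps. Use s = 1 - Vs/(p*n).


Formula: s = 1 - Vs / (p * n)
Step 1 — p * n = 3.98 * 4.45 = 17.711
Step 2 — Vs / (p*n) = 13.86 / 17.711 = 0.782565 (6 d.p.)
Step 3 — s = 1 - 0.782565 = 0.217435

0.217435


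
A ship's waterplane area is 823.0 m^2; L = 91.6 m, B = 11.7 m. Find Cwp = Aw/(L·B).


Formula: Cwp = Aw / (L * B)
Step 1 — L * B = 91.6 * 11.7 = 1071.72 m^2
Step 2 — Cwp = 823.0 / 1071.72 ≈ 0.76792 (5 s.f.)

0.76792


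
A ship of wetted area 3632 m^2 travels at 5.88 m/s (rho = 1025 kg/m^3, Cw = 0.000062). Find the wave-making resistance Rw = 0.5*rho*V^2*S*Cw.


Formula: Rw = 0.5 * rho * V^2 * S * Cw
Step 1 — V^2 = 5.88^2 = 34.5744
Step 2 — 0.5 * rho * V^2 = 0.5 * 1025 * 34.5744 = 17719.38
Step 3 — Rw = 17719.38 * 3632 * 0.000062 ≈ 3990.1 N (5 s.f.)

3990.1 N


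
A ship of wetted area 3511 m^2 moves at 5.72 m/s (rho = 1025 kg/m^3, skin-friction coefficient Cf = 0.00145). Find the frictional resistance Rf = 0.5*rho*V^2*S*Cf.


Formula: Rf = 0.5 * rho * V^2 * S * Cf
Step 1 — V^2 = 5.72^2 = 32.7184
Step 2 — 0.5 * rho * V^2 = 0.5 * 1025 * 32.7184 = 16768.18
Step 3 — Rf = 16768.18 * 3511 * 0.00145 ≈ 85366 N (5 s.f.)

85366 N


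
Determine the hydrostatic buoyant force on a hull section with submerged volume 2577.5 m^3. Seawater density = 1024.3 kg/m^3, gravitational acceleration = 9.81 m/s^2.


Formula: Fb = rho * g * V
Substituting: Fb = 1024.3 * 9.81 * 2577.5
Intermediate: 1024.3 * 9.81 = 10048.383
Result: Fb = 10048.383 * 2577.5 ≈ 25900000 N (5 s.f.)

25900000 N


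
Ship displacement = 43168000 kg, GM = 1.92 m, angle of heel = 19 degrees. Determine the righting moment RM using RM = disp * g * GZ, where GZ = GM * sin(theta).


Formula: GZ = GM * sin(theta); RM = disp * g * GZ
Step 1 — GZ = 1.92 * sin(19°) = 1.92 * 0.325568 = 0.625091 m
Step 2 — RM = 43168000 * 9.81 * 0.625091 ≈ 264710000 N·m (5 s.f.)

264710000 N·m


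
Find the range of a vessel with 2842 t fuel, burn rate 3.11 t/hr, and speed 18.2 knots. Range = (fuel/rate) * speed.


Formula: endurance = fuel / rate; range = endurance * speed
Step 1 — endurance = 2842 / 3.11 = 913.8264 hours
Step 2 — range = 913.8264 * 18.2 ≈ 16632 nautical miles (5 s.f.)

16632 NM


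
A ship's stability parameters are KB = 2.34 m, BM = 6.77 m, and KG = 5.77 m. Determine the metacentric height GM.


Formula: GM = KB + BM - KG
Step 1 — KM = KB + BM = 2.34 + 6.77 = 9.11 m
Step 2 — GM = KM - KG = 9.11 - 5.77 = 3.34 m

3.34 m


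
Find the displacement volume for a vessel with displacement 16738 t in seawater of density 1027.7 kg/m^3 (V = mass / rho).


Formula: V = mass / rho
Step 1 — convert tonnes to kg: 16738 t * 1000 = 16738000 kg
Step 2 — V = 16738000 / 1027.7 ≈ 16287 m^3 (5 s.f.)

16287 m^3


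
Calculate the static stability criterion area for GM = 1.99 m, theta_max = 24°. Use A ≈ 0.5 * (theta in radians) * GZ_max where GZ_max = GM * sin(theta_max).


Formula: GZ_max = GM * sin(theta); Area = 0.5 * theta_rad * GZ_max
Step 1 — GZ_max = 1.99 * sin(24°) = 1.99 * 0.406737 = 0.809407 m
Step 2 — theta_rad = 24 * pi/180 = 0.418879 rad
Step 3 — Area = 0.5 * 0.418879 * 0.809407 ≈ 0.16952 m·rad (5 s.f.)

0.16952 m·rad


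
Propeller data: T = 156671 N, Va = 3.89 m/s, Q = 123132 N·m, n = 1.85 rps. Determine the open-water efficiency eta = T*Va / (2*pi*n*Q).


Formula: eta = T * Va / (2 * pi * n * Q)
Step 1 — numerator = T * Va = 156671 * 3.89 = 609450.19
Step 2 — 2 * pi * n = 2 * pi * 1.85 = 11.623893
Step 3 — denominator = 11.623893 * 123132 = 1431273.19
Step 4 — eta = 609450.19 / 1431273.19 ≈ 0.42581 (5 s.f.)

0.42581


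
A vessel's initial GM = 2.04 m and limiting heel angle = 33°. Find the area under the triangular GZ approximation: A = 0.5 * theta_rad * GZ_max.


Formula: GZ_max = GM * sin(theta); Area = 0.5 * theta_rad * GZ_max
Step 1 — GZ_max = 2.04 * sin(33°) = 2.04 * 0.544639 = 1.111064 m
Step 2 — theta_rad = 33 * pi/180 = 0.575959 rad
Step 3 — Area = 0.5 * 0.575959 * 1.111064 ≈ 0.31996 m·rad (5 s.f.)

0.31996 m·rad


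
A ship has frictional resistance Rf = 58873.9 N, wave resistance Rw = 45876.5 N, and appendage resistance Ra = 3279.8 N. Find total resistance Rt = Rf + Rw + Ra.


Formula: Rt = Rf + Rw + Ra
Substituting: Rt = 58873.9 + 45876.5 + 3279.8
Result: Rt = 108030.2 N

108030.2 N


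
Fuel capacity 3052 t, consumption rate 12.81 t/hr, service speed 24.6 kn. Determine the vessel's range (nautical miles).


Formula: endurance = fuel / rate; range = endurance * speed
Step 1 — endurance = 3052 / 12.81 = 238.2514 hours
Step 2 — range = 238.2514 * 24.6 ≈ 5861.0 nautical miles (5 s.f.)

5861.0 NM


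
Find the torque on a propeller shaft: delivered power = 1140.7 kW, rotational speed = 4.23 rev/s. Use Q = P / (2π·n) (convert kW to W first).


Formula: Q = P_W / (2 * pi * n)
Step 1 — P_W = 1140.7 kW * 1000 = 1140700.0 W
Step 2 — 2 * pi * n = 2 * pi * 4.23 = 26.577874
Step 3 — Q = 1140700.0 / 26.577874 ≈ 42919 N·m (5 s.f.)

42919 N·m


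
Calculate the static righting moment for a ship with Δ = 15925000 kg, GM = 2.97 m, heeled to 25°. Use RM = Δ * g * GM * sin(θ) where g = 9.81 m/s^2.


Formula: GZ = GM * sin(theta); RM = disp * g * GZ
Step 1 — GZ = 2.97 * sin(25°) = 2.97 * 0.422618 = 1.255175 m
Step 2 — RM = 15925000 * 9.81 * 1.255175 ≈ 196090000 N·m (5 s.f.)

196090000 N·m


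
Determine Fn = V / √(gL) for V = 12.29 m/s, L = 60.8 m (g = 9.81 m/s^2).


Formula: Fn = V / sqrt(g * L)
Step 1 — g * L = 9.81 * 60.8 = 596.448
Step 2 — sqrt(g * L) = sqrt(596.448) = 24.422285
Step 3 — Fn = 12.29 / 24.422285 ≈ 0.50323 (5 s.f.)

0.50323


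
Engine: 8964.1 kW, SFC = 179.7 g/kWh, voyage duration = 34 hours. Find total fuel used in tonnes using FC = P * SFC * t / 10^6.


Formula: FC (tonnes) = P * SFC * t / 1,000,000
Step 1 — P * SFC * t = 8964.1 * 179.7 * 34 = 54768858.18 g
Step 2 — FC (tonnes) = 54768858.18 / 1,000,000 ≈ 54.769 tonnes (5 s.f.)

54.769 tonnes


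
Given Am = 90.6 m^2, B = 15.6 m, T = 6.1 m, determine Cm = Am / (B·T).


Formula: Cm = Am / (B * T)
Step 1 — B * T = 15.6 * 6.1 = 95.16 m^2
Step 2 — Cm = 90.6 / 95.16 ≈ 0.95208 (5 s.f.)

0.95208


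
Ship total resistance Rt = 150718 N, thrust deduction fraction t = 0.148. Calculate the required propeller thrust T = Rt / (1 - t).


Formula: T = Rt / (1 - t)
Step 1 — (1 - t) = 1 - 0.148 = 0.852
Step 2 — T = 150718 / 0.852 ≈ 176900 N (5 s.f.)

176900 N


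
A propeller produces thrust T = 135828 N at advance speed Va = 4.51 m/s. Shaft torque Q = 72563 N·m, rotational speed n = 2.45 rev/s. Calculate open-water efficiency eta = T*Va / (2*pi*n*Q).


Formula: eta = T * Va / (2 * pi * n * Q)
Step 1 — numerator = T * Va = 135828 * 4.51 = 612584.28
Step 2 — 2 * pi * n = 2 * pi * 2.45 = 15.393804
Step 3 — denominator = 15.393804 * 72563 = 1117020.6
Step 4 — eta = 612584.28 / 1117020.6 ≈ 0.54841 (5 s.f.)

0.54841


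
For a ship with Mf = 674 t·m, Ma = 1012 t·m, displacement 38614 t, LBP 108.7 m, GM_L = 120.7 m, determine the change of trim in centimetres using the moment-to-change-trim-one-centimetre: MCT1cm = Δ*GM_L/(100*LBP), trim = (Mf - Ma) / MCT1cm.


Formula: net trimming moment = Mf - Ma; MCT1cm = Δ*GM_L/(100*LBP); trim = net moment / MCT1cm
Step 1 — net trimming moment = 674 - 1012 = -338 t·m
Step 2 — MCT1cm = 38614 * 120.7 / (100 * 108.7) = 428.7682 t·m/cm
Step 3 — trim = -338 / 428.7682 ≈ -0.78830 cm (5 s.f.)

-0.78830 cm


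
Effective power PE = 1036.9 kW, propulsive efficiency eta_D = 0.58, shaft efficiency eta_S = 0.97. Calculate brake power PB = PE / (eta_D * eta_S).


Formula: PB = PE / (eta_D * eta_S)
Step 1 — combined efficiency = eta_D * eta_S = 0.58 * 0.97 = 0.5626
Step 2 — PB = 1036.9 / 0.5626 ≈ 1843.1 kW (5 s.f.)

1843.1 kW


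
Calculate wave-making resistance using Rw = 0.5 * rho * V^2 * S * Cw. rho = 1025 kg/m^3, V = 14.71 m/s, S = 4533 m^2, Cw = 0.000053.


Formula: Rw = 0.5 * rho * V^2 * S * Cw
Step 1 — V^2 = 14.71^2 = 216.3841
Step 2 — 0.5 * rho * V^2 = 0.5 * 1025 * 216.3841 = 110896.85125
Step 3 — Rw = 110896.85125 * 4533 * 0.000053 ≈ 26643 N (5 s.f.)

26643 N


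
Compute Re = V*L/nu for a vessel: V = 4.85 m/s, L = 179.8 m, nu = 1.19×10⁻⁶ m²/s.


Formula: Re = V * L / nu
Step 1 — V * L = 4.85 * 179.8 = 872.03 m^2/s
Step 2 — Re = 872.03 / 1.19e-6 = 7.33e+08

7.33e+08


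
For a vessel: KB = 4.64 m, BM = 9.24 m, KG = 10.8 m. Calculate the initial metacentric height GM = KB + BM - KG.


Formula: GM = KB + BM - KG
Step 1 — KM = KB + BM = 4.64 + 9.24 = 13.88 m
Step 2 — GM = KM - KG = 13.88 - 10.8 = 3.08 m

3.08 m


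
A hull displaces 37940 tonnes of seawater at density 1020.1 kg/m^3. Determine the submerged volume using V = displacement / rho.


Formula: V = mass / rho
Step 1 — convert tonnes to kg: 37940 t * 1000 = 37940000 kg
Step 2 — V = 37940000 / 1020.1 ≈ 37192 m^3 (5 s.f.)

37192 m^3


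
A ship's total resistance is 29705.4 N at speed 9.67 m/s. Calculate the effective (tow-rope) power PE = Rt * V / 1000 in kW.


Formula: PE = Rt * V / 1000 (kW)
Step 1 — PE (W) = 29705.4 * 9.67 = 287251.218 W
Step 2 — PE (kW) = 287251.218 / 1000 ≈ 287.25 kW (5 s.f.)

287.25 kW


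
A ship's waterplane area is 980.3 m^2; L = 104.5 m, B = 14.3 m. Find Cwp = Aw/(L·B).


Formula: Cwp = Aw / (L * B)
Step 1 — L * B = 104.5 * 14.3 = 1494.35 m^2
Step 2 — Cwp = 980.3 / 1494.35 ≈ 0.65600 (5 s.f.)

0.65600


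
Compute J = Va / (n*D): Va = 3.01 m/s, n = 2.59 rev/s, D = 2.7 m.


Formula: J = Va / (n * D)
Step 1 — n * D = 2.59 * 2.7 = 6.993
Step 2 — J = 3.01 / 6.993 ≈ 0.43043 (5 s.f.)

0.43043


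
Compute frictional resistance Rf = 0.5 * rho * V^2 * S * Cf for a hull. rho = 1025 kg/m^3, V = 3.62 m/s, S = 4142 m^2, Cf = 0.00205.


Formula: Rf = 0.5 * rho * V^2 * S * Cf
Step 1 — V^2 = 3.62^2 = 13.1044
Step 2 — 0.5 * rho * V^2 = 0.5 * 1025 * 13.1044 = 6716.005
Step 3 — Rf = 6716.005 * 4142 * 0.00205 ≈ 57026 N (5 s.f.)

57026 N


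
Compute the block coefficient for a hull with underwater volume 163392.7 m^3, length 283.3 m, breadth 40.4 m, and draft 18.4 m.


Formula: Cb = V / (L * B * T)
Step 1 — L * B * T = 283.3 * 40.4 * 18.4 = 210593.888 m^3
Step 2 — Cb = 163392.7 / 210593.888 ≈ 0.77587 (5 s.f.)

0.77587


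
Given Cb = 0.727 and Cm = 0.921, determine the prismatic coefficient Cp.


Formula: Cp = Cb / Cm
Substituting: Cp = 0.727 / 0.921
Result: Cp ≈ 0.78936 (5 s.f.)

0.78936


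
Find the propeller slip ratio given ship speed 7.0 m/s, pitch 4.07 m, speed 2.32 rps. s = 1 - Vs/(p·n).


Formula: s = 1 - Vs / (p * n)
Step 1 — p * n = 4.07 * 2.32 = 9.4424
Step 2 — Vs / (p*n) = 7.0 / 9.4424 = 0.741337 (6 d.p.)
Step 3 — s = 1 - 0.741337 = 0.258663

0.258663


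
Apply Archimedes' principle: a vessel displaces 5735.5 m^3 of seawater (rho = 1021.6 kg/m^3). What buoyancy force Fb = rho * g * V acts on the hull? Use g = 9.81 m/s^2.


Formula: Fb = rho * g * V
Substituting: Fb = 1021.6 * 9.81 * 5735.5
Intermediate: 1021.6 * 9.81 = 10021.896
Result: Fb = 10021.896 * 5735.5 ≈ 57481000 N (5 s.f.)

57481000 N


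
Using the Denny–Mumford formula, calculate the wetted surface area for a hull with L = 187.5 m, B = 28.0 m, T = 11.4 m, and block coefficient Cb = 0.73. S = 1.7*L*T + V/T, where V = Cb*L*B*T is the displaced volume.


Formula: S = 1.7*L*T + V/T with V = Cb*L*B*T, i.e. S = L * (1.7*T + Cb*B)
Step 1 — 1.7*T = 1.7 * 11.4 = 19.38 m
Step 2 — Cb*B = 0.73 * 28.0 = 20.44 m
Step 3 — 1.7*T + Cb*B = 19.38 + 20.44 = 39.82 m
Step 4 — S = 187.5 * 39.82 ≈ 7466.2 m^2 (5 s.f.)

7466.2 m^2


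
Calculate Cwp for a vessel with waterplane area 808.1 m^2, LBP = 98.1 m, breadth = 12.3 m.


Formula: Cwp = Aw / (L * B)
Step 1 — L * B = 98.1 * 12.3 = 1206.63 m^2
Step 2 — Cwp = 808.1 / 1206.63 ≈ 0.66972 (5 s.f.)

0.66972


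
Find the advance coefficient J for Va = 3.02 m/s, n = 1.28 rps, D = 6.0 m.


Formula: J = Va / (n * D)
Step 1 — n * D = 1.28 * 6.0 = 7.68
Step 2 — J = 3.02 / 7.68 ≈ 0.39323 (5 s.f.)

0.39323


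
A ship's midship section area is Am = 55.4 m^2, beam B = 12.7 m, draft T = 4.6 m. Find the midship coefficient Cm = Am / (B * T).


Formula: Cm = Am / (B * T)
Step 1 — B * T = 12.7 * 4.6 = 58.42 m^2
Step 2 — Cm = 55.4 / 58.42 ≈ 0.94831 (5 s.f.)

0.94831


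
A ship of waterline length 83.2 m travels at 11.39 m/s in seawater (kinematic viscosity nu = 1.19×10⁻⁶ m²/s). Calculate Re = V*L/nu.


Formula: Re = V * L / nu
Step 1 — V * L = 11.39 * 83.2 = 947.648 m^2/s
Step 2 — Re = 947.648 / 1.19e-6 = 7.96e+08

7.96e+08


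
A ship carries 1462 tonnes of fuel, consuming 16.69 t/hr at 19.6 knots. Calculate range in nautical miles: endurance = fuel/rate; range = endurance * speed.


Formula: endurance = fuel / rate; range = endurance * speed
Step 1 — endurance = 1462 / 16.69 = 87.5974 hours
Step 2 — range = 87.5974 * 19.6 ≈ 1716.9 nautical miles (5 s.f.)

1716.9 NM


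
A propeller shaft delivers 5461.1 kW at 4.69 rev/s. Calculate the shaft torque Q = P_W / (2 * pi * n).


Formula: Q = P_W / (2 * pi * n)
Step 1 — P_W = 5461.1 kW * 1000 = 5461100.0 W
Step 2 — 2 * pi * n = 2 * pi * 4.69 = 29.468139
Step 3 — Q = 5461100.0 / 29.468139 ≈ 185320 N·m (5 s.f.)

185320 N·m


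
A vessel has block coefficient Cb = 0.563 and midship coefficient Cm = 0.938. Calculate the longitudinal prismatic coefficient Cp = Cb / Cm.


Formula: Cp = Cb / Cm
Substituting: Cp = 0.563 / 0.938
Result: Cp ≈ 0.60021 (5 s.f.)

0.60021


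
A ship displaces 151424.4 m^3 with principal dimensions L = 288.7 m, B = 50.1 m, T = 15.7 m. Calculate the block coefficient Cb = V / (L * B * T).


Formula: Cb = V / (L * B * T)
Step 1 — L * B * T = 288.7 * 50.1 * 15.7 = 227082.759 m^3
Step 2 — Cb = 151424.4 / 227082.759 ≈ 0.66682 (5 s.f.)

0.66682


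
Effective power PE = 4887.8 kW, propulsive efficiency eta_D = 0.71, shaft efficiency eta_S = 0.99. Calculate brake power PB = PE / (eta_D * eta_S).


Formula: PB = PE / (eta_D * eta_S)
Step 1 — combined efficiency = eta_D * eta_S = 0.71 * 0.99 = 0.7029
Step 2 — PB = 4887.8 / 0.7029 ≈ 6953.8 kW (5 s.f.)

6953.8 kW


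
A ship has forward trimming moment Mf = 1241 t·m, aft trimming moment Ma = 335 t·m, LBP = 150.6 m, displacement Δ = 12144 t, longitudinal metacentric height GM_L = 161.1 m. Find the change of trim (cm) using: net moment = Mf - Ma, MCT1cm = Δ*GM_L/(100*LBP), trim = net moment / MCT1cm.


Formula: net trimming moment = Mf - Ma; MCT1cm = Δ*GM_L/(100*LBP); trim = net moment / MCT1cm
Step 1 — net trimming moment = 1241 - 335 = 906 t·m
Step 2 — MCT1cm = 12144 * 161.1 / (100 * 150.6) = 129.9069 t·m/cm
Step 3 — trim = 906 / 129.9069 ≈ 6.9742 cm (5 s.f.)

6.9742 cm


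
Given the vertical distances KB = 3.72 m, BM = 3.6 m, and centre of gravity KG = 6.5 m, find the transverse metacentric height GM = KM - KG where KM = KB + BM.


Formula: GM = KB + BM - KG
Step 1 — KM = KB + BM = 3.72 + 3.6 = 7.32 m
Step 2 — GM = KM - KG = 7.32 - 6.5 = 0.82 m

0.82 m


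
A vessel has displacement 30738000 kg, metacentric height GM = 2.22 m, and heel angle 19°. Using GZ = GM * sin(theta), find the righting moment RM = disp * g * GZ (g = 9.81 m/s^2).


Formula: GZ = GM * sin(theta); RM = disp * g * GZ
Step 1 — GZ = 2.22 * sin(19°) = 2.22 * 0.325568 = 0.722761 m
Step 2 — RM = 30738000 * 9.81 * 0.722761 ≈ 217940000 N·m (5 s.f.)

217940000 N·m


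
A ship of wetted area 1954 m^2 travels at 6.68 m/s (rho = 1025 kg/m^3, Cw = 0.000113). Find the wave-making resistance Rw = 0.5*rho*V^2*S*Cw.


Formula: Rw = 0.5 * rho * V^2 * S * Cw
Step 1 — V^2 = 6.68^2 = 44.6224
Step 2 — 0.5 * rho * V^2 = 0.5 * 1025 * 44.6224 = 22868.98
Step 3 — Rw = 22868.98 * 1954 * 0.000113 ≈ 5049.5 N (5 s.f.)

5049.5 N


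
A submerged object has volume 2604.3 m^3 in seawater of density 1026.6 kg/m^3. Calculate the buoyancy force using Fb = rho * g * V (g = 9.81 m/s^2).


Formula: Fb = rho * g * V
Substituting: Fb = 1026.6 * 9.81 * 2604.3
Intermediate: 1026.6 * 9.81 = 10070.946
Result: Fb = 10070.946 * 2604.3 ≈ 26228000 N (5 s.f.)

26228000 N


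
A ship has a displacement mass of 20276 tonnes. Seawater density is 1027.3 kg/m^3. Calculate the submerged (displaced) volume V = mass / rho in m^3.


Formula: V = mass / rho
Step 1 — convert tonnes to kg: 20276 t * 1000 = 20276000 kg
Step 2 — V = 20276000 / 1027.3 ≈ 19737 m^3 (5 s.f.)

19737 m^3


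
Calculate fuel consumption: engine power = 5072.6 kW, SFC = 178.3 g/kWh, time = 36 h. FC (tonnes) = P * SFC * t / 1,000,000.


Formula: FC (tonnes) = P * SFC * t / 1,000,000
Step 1 — P * SFC * t = 5072.6 * 178.3 * 36 = 32560004.88 g
Step 2 — FC (tonnes) = 32560004.88 / 1,000,000 ≈ 32.560 tonnes (5 s.f.)

32.560 tonnes


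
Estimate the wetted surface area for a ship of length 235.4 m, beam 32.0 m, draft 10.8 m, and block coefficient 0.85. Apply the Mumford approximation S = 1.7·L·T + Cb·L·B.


Formula: S = 1.7*L*T + V/T with V = Cb*L*B*T, i.e. S = L * (1.7*T + Cb*B)
Step 1 — 1.7*T = 1.7 * 10.8 = 18.36 m
Step 2 — Cb*B = 0.85 * 32.0 = 27.2 m
Step 3 — 1.7*T + Cb*B = 18.36 + 27.2 = 45.56 m
Step 4 — S = 235.4 * 45.56 ≈ 10725 m^2 (5 s.f.)

10725 m^2


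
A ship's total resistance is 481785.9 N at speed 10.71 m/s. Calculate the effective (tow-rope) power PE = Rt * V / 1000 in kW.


Formula: PE = Rt * V / 1000 (kW)
Step 1 — PE (W) = 481785.9 * 10.71 = 5159926.989 W
Step 2 — PE (kW) = 5159926.989 / 1000 ≈ 5159.9 kW (5 s.f.)

5159.9 kW


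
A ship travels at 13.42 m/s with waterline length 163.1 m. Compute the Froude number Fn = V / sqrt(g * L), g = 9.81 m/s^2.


Formula: Fn = V / sqrt(g * L)
Step 1 — g * L = 9.81 * 163.1 = 1600.011
Step 2 — sqrt(g * L) = sqrt(1600.011) = 40.000137
Step 3 — Fn = 13.42 / 40.000137 ≈ 0.33550 (5 s.f.)

0.33550


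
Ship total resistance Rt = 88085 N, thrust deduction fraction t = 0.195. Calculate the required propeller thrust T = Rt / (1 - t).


Formula: T = Rt / (1 - t)
Step 1 — (1 - t) = 1 - 0.195 = 0.805
Step 2 — T = 88085 / 0.805 ≈ 109420 N (5 s.f.)

109420 N


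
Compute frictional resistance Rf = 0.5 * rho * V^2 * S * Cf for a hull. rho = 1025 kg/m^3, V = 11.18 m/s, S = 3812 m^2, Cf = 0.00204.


Formula: Rf = 0.5 * rho * V^2 * S * Cf
Step 1 — V^2 = 11.18^2 = 124.9924
Step 2 — 0.5 * rho * V^2 = 0.5 * 1025 * 124.9924 = 64058.605
Step 3 — Rf = 64058.605 * 3812 * 0.00204 ≈ 498150 N (5 s.f.)

498150 N


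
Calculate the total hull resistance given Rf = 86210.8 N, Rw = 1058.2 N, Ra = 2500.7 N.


Formula: Rt = Rf + Rw + Ra
Substituting: Rt = 86210.8 + 1058.2 + 2500.7
Result: Rt = 89769.7 N

89769.7 N


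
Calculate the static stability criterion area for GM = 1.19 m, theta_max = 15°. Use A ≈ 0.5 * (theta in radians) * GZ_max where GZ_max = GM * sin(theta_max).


Formula: GZ_max = GM * sin(theta); Area = 0.5 * theta_rad * GZ_max
Step 1 — GZ_max = 1.19 * sin(15°) = 1.19 * 0.258819 = 0.307995 m
Step 2 — theta_rad = 15 * pi/180 = 0.261799 rad
Step 3 — Area = 0.5 * 0.261799 * 0.307995 ≈ 0.040316 m·rad (5 s.f.)

0.040316 m·rad


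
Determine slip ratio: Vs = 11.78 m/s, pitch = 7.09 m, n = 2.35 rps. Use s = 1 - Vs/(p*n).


Formula: s = 1 - Vs / (p * n)
Step 1 — p * n = 7.09 * 2.35 = 16.6615
Step 2 — Vs / (p*n) = 11.78 / 16.6615 = 0.707019 (6 d.p.)
Step 3 — s = 1 - 0.707019 = 0.292981

0.292981


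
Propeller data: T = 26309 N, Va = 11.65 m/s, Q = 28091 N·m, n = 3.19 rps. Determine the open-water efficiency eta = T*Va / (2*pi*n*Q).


Formula: eta = T * Va / (2 * pi * n * Q)
Step 1 — numerator = T * Va = 26309 * 11.65 = 306499.85
Step 2 — 2 * pi * n = 2 * pi * 3.19 = 20.043361
Step 3 — denominator = 20.043361 * 28091 = 563038.05
Step 4 — eta = 306499.85 / 563038.05 ≈ 0.54437 (5 s.f.)

0.54437


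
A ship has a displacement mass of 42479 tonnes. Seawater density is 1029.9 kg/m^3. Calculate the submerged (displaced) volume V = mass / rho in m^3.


Formula: V = mass / rho
Step 1 — convert tonnes to kg: 42479 t * 1000 = 42479000 kg
Step 2 — V = 42479000 / 1029.9 ≈ 41246 m^3 (5 s.f.)

41246 m^3


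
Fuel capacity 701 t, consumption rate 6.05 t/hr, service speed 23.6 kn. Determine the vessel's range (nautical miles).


Formula: endurance = fuel / rate; range = endurance * speed
Step 1 — endurance = 701 / 6.05 = 115.8678 hours
Step 2 — range = 115.8678 * 23.6 ≈ 2734.5 nautical miles (5 s.f.)

2734.5 NM


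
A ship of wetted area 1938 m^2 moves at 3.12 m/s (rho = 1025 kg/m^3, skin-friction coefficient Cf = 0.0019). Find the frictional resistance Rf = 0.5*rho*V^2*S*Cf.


Formula: Rf = 0.5 * rho * V^2 * S * Cf
Step 1 — V^2 = 3.12^2 = 9.7344
Step 2 — 0.5 * rho * V^2 = 0.5 * 1025 * 9.7344 = 4988.88
Step 3 — Rf = 4988.88 * 1938 * 0.0019 ≈ 18370 N (5 s.f.)

18370 N


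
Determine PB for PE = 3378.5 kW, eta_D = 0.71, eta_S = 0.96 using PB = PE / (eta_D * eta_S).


Formula: PB = PE / (eta_D * eta_S)
Step 1 — combined efficiency = eta_D * eta_S = 0.71 * 0.96 = 0.6816
Step 2 — PB = 3378.5 / 0.6816 ≈ 4956.7 kW (5 s.f.)

4956.7 kW


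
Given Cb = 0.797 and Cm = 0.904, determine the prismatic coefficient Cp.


Formula: Cp = Cb / Cm
Substituting: Cp = 0.797 / 0.904
Result: Cp ≈ 0.88164 (5 s.f.)

0.88164


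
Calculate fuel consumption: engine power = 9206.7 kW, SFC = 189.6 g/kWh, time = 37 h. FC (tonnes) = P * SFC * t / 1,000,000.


Formula: FC (tonnes) = P * SFC * t / 1,000,000
Step 1 — P * SFC * t = 9206.7 * 189.6 * 37 = 64586841.84 g
Step 2 — FC (tonnes) = 64586841.84 / 1,000,000 ≈ 64.587 tonnes (5 s.f.)

64.587 tonnes


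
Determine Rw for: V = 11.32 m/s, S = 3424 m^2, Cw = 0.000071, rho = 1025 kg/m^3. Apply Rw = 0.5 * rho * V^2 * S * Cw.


Formula: Rw = 0.5 * rho * V^2 * S * Cw
Step 1 — V^2 = 11.32^2 = 128.1424
Step 2 — 0.5 * rho * V^2 = 0.5 * 1025 * 128.1424 = 65672.98
Step 3 — Rw = 65672.98 * 3424 * 0.000071 ≈ 15965 N (5 s.f.)

15965 N


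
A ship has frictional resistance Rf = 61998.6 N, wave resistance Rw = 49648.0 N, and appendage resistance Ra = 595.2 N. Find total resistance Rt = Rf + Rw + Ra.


Formula: Rt = Rf + Rw + Ra
Substituting: Rt = 61998.6 + 49648.0 + 595.2
Result: Rt = 112241.8 N

112241.8 N


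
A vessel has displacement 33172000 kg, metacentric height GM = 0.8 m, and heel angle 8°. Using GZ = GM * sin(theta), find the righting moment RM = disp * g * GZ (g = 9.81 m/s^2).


Formula: GZ = GM * sin(theta); RM = disp * g * GZ
Step 1 — GZ = 0.8 * sin(8°) = 0.8 * 0.139173 = 0.111338 m
Step 2 — RM = 33172000 * 9.81 * 0.111338 ≈ 36231000 N·m (5 s.f.)

36231000 N·m


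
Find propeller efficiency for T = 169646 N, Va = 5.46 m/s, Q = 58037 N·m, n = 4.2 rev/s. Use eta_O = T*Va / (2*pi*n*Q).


Formula: eta = T * Va / (2 * pi * n * Q)
Step 1 — numerator = T * Va = 169646 * 5.46 = 926267.16
Step 2 — 2 * pi * n = 2 * pi * 4.2 = 26.389378
Step 3 — denominator = 26.389378 * 58037 = 1531560.33
Step 4 — eta = 926267.16 / 1531560.33 ≈ 0.60479 (5 s.f.)

0.60479


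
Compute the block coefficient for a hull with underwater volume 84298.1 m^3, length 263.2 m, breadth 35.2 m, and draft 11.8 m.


Formula: Cb = V / (L * B * T)
Step 1 — L * B * T = 263.2 * 35.2 * 11.8 = 109322.752 m^3
Step 2 — Cb = 84298.1 / 109322.752 ≈ 0.77109 (5 s.f.)

0.77109


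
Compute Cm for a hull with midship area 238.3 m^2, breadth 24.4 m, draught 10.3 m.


Formula: Cm = Am / (B * T)
Step 1 — B * T = 24.4 * 10.3 = 251.32 m^2
Step 2 — Cm = 238.3 / 251.32 ≈ 0.94819 (5 s.f.)

0.94819


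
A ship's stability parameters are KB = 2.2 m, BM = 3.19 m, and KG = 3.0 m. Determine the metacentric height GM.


Formula: GM = KB + BM - KG
Step 1 — KM = KB + BM = 2.2 + 3.19 = 5.39 m
Step 2 — GM = KM - KG = 5.39 - 3.0 = 2.39 m

2.39 m


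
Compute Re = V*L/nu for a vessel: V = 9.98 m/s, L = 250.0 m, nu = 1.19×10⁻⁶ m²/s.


Formula: Re = V * L / nu
Step 1 — V * L = 9.98 * 250.0 = 2495.0 m^2/s
Step 2 — Re = 2495.0 / 1.19e-6 = 2.10e+09

2.10e+09


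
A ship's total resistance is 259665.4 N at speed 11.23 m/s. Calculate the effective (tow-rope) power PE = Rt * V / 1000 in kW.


Formula: PE = Rt * V / 1000 (kW)
Step 1 — PE (W) = 259665.4 * 11.23 = 2916042.442 W
Step 2 — PE (kW) = 2916042.442 / 1000 ≈ 2916.0 kW (5 s.f.)

2916.0 kW


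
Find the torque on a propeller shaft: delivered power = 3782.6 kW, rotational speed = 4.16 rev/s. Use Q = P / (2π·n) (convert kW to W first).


Formula: Q = P_W / (2 * pi * n)
Step 1 — P_W = 3782.6 kW * 1000 = 3782600.0 W
Step 2 — 2 * pi * n = 2 * pi * 4.16 = 26.138051
Step 3 — Q = 3782600.0 / 26.138051 ≈ 144720 N·m (5 s.f.)

144720 N·m


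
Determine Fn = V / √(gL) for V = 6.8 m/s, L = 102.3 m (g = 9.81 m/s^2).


Formula: Fn = V / sqrt(g * L)
Step 1 — g * L = 9.81 * 102.3 = 1003.563
Step 2 — sqrt(g * L) = sqrt(1003.563) = 31.679062
Step 3 — Fn = 6.8 / 31.679062 ≈ 0.21465 (5 s.f.)

0.21465


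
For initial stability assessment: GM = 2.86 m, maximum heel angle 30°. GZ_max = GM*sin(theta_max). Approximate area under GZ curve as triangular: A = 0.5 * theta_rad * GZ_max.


Formula: GZ_max = GM * sin(theta); Area = 0.5 * theta_rad * GZ_max
Step 1 — GZ_max = 2.86 * sin(30°) = 2.86 * 0.5 = 1.43 m
Step 2 — theta_rad = 30 * pi/180 = 0.523599 rad
Step 3 — Area = 0.5 * 0.523599 * 1.43 ≈ 0.37437 m·rad (5 s.f.)

0.37437 m·rad


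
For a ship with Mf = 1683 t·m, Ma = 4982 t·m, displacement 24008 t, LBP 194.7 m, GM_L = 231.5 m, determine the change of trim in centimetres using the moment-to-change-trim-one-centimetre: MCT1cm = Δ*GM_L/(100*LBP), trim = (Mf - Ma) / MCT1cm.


Formula: net trimming moment = Mf - Ma; MCT1cm = Δ*GM_L/(100*LBP); trim = net moment / MCT1cm
Step 1 — net trimming moment = 1683 - 4982 = -3299 t·m
Step 2 — MCT1cm = 24008 * 231.5 / (100 * 194.7) = 285.4572 t·m/cm
Step 3 — trim = -3299 / 285.4572 ≈ -11.557 cm (5 s.f.)

-11.557 cm


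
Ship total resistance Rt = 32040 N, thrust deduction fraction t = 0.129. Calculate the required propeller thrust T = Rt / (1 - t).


Formula: T = Rt / (1 - t)
Step 1 — (1 - t) = 1 - 0.129 = 0.871
Step 2 — T = 32040 / 0.871 ≈ 36785 N (5 s.f.)

36785 N


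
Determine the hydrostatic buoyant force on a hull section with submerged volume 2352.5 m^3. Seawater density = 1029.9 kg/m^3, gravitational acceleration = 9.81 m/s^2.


Formula: Fb = rho * g * V
Substituting: Fb = 1029.9 * 9.81 * 2352.5
Intermediate: 1029.9 * 9.81 = 10103.319
Result: Fb = 10103.319 * 2352.5 ≈ 23768000 N (5 s.f.)

23768000 N


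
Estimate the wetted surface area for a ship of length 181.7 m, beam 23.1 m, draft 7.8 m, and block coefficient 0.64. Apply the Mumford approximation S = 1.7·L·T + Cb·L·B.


Formula: S = 1.7*L*T + V/T with V = Cb*L*B*T, i.e. S = L * (1.7*T + Cb*B)
Step 1 — 1.7*T = 1.7 * 7.8 = 13.26 m
Step 2 — Cb*B = 0.64 * 23.1 = 14.784 m
Step 3 — 1.7*T + Cb*B = 13.26 + 14.784 = 28.044 m
Step 4 — S = 181.7 * 28.044 ≈ 5095.6 m^2 (5 s.f.)

5095.6 m^2


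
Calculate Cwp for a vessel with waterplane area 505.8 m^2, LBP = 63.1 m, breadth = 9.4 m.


Formula: Cwp = Aw / (L * B)
Step 1 — L * B = 63.1 * 9.4 = 593.14 m^2
Step 2 — Cwp = 505.8 / 593.14 ≈ 0.85275 (5 s.f.)

0.85275


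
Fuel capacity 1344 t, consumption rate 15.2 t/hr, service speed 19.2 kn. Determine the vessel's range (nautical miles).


Formula: endurance = fuel / rate; range = endurance * speed
Step 1 — endurance = 1344 / 15.2 = 88.4211 hours
Step 2 — range = 88.4211 * 19.2 ≈ 1697.7 nautical miles (5 s.f.)

1697.7 NM


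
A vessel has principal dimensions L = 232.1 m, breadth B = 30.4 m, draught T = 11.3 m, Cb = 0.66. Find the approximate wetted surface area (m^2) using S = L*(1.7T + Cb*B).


Formula: S = 1.7*L*T + V/T with V = Cb*L*B*T, i.e. S = L * (1.7*T + Cb*B)
Step 1 — 1.7*T = 1.7 * 11.3 = 19.21 m
Step 2 — Cb*B = 0.66 * 30.4 = 20.064 m
Step 3 — 1.7*T + Cb*B = 19.21 + 20.064 = 39.274 m
Step 4 — S = 232.1 * 39.274 ≈ 9115.5 m^2 (5 s.f.)

9115.5 m^2


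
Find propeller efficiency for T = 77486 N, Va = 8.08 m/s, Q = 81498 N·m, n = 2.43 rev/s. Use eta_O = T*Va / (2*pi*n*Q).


Formula: eta = T * Va / (2 * pi * n * Q)
Step 1 — numerator = T * Va = 77486 * 8.08 = 626086.88
Step 2 — 2 * pi * n = 2 * pi * 2.43 = 15.26814
Step 3 — denominator = 15.26814 * 81498 = 1244322.87
Step 4 — eta = 626086.88 / 1244322.87 ≈ 0.50315 (5 s.f.)

0.50315


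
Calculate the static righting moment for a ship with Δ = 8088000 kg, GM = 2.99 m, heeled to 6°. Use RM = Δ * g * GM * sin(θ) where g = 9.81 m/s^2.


Formula: GZ = GM * sin(theta); RM = disp * g * GZ
Step 1 — GZ = 2.99 * sin(6°) = 2.99 * 0.104528 = 0.312539 m
Step 2 — RM = 8088000 * 9.81 * 0.312539 ≈ 24798000 N·m (5 s.f.)

24798000 N·m
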